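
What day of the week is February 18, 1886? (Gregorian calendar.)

Thursday

Doomsday rule: the anchor day for the 1800s is Friday. For year 86: 86÷12 = 7 r 2, and 2÷4 = 0, so 7+2+0 = 9.
Friday + 9 ≡ Sunday — that's 1886's doomsday.
In February the doomsday date is Feb 28 (1886 is not a leap year).
Feb 18 is 10 days before Feb 28; 10 mod 7 = 3, so Sunday − 3 = Thursday.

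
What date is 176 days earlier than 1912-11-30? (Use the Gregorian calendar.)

−30 → Oct 31, 1912 (end of Oct, 31 days; 146 left).
−31 → Sep 30, 1912 (end of Sep, 30 days; 115 left).
−30 → Aug 31, 1912 (end of Aug, 31 days; 85 left).
−31 → Jul 31, 1912 (end of Jul, 31 days; 54 left).
−31 → Jun 30, 1912 (end of Jun, 30 days; 23 left).
−23 → Jun 7, 1912.

June 7, 1912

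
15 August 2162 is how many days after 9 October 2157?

Oct 9, 2157 → Oct 9, 2158: 365 days.
Oct 9, 2158 → Oct 9, 2159: 365 days.
Oct 9, 2159 → Oct 9, 2160: 366 days (Feb 29, 2160 is in that span).
Oct 9, 2160 → Oct 9, 2161: 365 days.
Oct 9, 2161 → Nov 9, 2161: 31 days (October has 31).
Nov 9, 2161 → Dec 9, 2161: 30 days (November has 30).
Dec 9, 2161 → Jan 9, 2162: 31 days (December has 31).
Jan 9, 2162 → Feb 9, 2162: 31 days (January has 31).
Feb 9, 2162 → Mar 9, 2162: 28 days (February has 28).
Mar 9, 2162 → Apr 9, 2162: 31 days (March has 31).
Apr 9, 2162 → May 9, 2162: 30 days (April has 30).
May 9, 2162 → Jun 9, 2162: 31 days (May has 31).
Jun 9, 2162 → Jul 9, 2162: 30 days (June has 30).
Jul 9, 2162 → Aug 9, 2162: 31 days (July has 31).
Aug 9, 2162 → Aug 15, 2162: 6 days.
Total: 1771 days.

1771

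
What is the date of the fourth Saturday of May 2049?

May 1, 2049 is a Saturday.
The first Saturday is therefore May 1 (same day).
The fourth Saturday is 1 + 3×7 = May 22.

May 22, 2049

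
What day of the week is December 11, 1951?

January 1, 1951 is a Monday.
Jan 1, 1951 → Feb 1, 1951: 31 days (January has 31).
Feb 1, 1951 → Mar 1, 1951: 28 days (February has 28).
Mar 1, 1951 → Apr 1, 1951: 31 days (March has 31).
Apr 1, 1951 → May 1, 1951: 30 days (April has 30).
May 1, 1951 → Jun 1, 1951: 31 days (May has 31).
Jun 1, 1951 → Jul 1, 1951: 30 days (June has 30).
Jul 1, 1951 → Aug 1, 1951: 31 days (July has 31).
Aug 1, 1951 → Sep 1, 1951: 31 days (August has 31).
Sep 1, 1951 → Oct 1, 1951: 30 days (September has 30).
Oct 1, 1951 → Nov 1, 1951: 31 days (October has 31).
Nov 1, 1951 → Dec 1, 1951: 30 days (November has 30).
Dec 1, 1951 → Dec 11, 1951: 10 days.
Total: 344 days.
344 mod 7 = 1, so Monday + 1 = Tuesday.

Tuesday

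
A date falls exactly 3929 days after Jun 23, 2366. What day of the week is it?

Saturday

First find the weekday of Jun 23, 2366. Doomsday rule: the anchor day for the 2300s is Wednesday. For year 66: 66÷12 = 5 r 6, and 6÷4 = 1, so 5+6+1 = 12.
Wednesday + 12 ≡ Monday — that's 2366's doomsday.
In June the doomsday date is Jun 6.
Jun 23 is 17 days after Jun 6; 17 mod 7 = 3, so Monday + 3 = Thursday.
3929 mod 7 = 2, so 3929 days after a Thursday is Thursday + 2 = Saturday.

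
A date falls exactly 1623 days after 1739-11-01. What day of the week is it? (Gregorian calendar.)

Saturday

First find the weekday of Nov 1, 1739. Doomsday rule: the anchor day for the 1700s is Sunday. For year 39: 39÷12 = 3 r 3, and 3÷4 = 0, so 3+3+0 = 6.
Sunday + 6 ≡ Saturday — that's 1739's doomsday.
In November the doomsday date is Nov 7.
Nov 1 is 6 days before Nov 7; 6 mod 7 = 6, so Saturday − 6 = Sunday.
1623 mod 7 = 6, so 1623 days after a Sunday is Sunday + 6 = Saturday.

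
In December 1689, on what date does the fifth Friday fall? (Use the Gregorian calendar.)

December 1, 1689 is a Thursday.
The first Friday is therefore December 2 (1 days later).
The fifth Friday is 2 + 4×7 = December 30.

December 30, 1689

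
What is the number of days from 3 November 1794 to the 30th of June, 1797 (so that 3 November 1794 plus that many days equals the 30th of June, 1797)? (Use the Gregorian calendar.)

Nov 3, 1794 → Nov 3, 1795: 365 days.
Nov 3, 1795 → Nov 3, 1796: 366 days (Feb 29, 1796 is in that span).
Nov 3, 1796 → Dec 3, 1796: 30 days (November has 30).
Dec 3, 1796 → Jan 3, 1797: 31 days (December has 31).
Jan 3, 1797 → Feb 3, 1797: 31 days (January has 31).
Feb 3, 1797 → Mar 3, 1797: 28 days (February has 28).
Mar 3, 1797 → Apr 3, 1797: 31 days (March has 31).
Apr 3, 1797 → May 3, 1797: 30 days (April has 30).
May 3, 1797 → Jun 3, 1797: 31 days (May has 31).
Jun 3, 1797 → Jun 30, 1797: 27 days.
Total: 970 days.

970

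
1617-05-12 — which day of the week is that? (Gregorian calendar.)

Friday

Doomsday rule: the anchor day for the 1600s is Tuesday. For year 17: 17÷12 = 1 r 5, and 5÷4 = 1, so 1+5+1 = 7.
Tuesday + 7 ≡ Tuesday — that's 1617's doomsday.
In May the doomsday date is May 9.
May 12 is 3 days after May 9; 3 mod 7 = 3, so Tuesday + 3 = Friday.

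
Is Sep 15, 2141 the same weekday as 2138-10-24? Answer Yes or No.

Yes

From Oct 24, 2138 to Sep 15, 2141 is 1057 days.
1057 mod 7 = 0, so they are the same weekday.
(Oct 24, 2138 is a Friday; Sep 15, 2141 is a Friday.)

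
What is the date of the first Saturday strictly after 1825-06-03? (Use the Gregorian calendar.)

June 4, 1825

Jun 3, 1825 is a Friday.
From Friday to the next Saturday is 1 day.
Jun 3, 1825 + 1 = Jun 4, 1825.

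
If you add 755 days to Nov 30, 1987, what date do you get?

+366 (one year; includes Feb 29, 1988) → Nov 30, 1988 (389 left).
Nov has 30 days: +1 → Dec 1, 1988 (388 left).
Dec has 31 days: +31 → Jan 1, 1989 (357 left).
Jan has 31 days: +31 → Feb 1, 1989 (326 left).
Feb has 28 days: +28 → Mar 1, 1989 (298 left).
Mar has 31 days: +31 → Apr 1, 1989 (267 left).
Apr has 30 days: +30 → May 1, 1989 (237 left).
May has 31 days: +31 → Jun 1, 1989 (206 left).
Jun has 30 days: +30 → Jul 1, 1989 (176 left).
Jul has 31 days: +31 → Aug 1, 1989 (145 left).
Aug has 31 days: +31 → Sep 1, 1989 (114 left).
Sep has 30 days: +30 → Oct 1, 1989 (84 left).
Oct has 31 days: +31 → Nov 1, 1989 (53 left).
Nov has 30 days: +30 → Dec 1, 1989 (23 left).
+23 → Dec 24, 1989.

December 24, 1989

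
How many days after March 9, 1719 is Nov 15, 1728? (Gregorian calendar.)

Mar 9, 1719 → Mar 9, 1720: 366 days (Feb 29, 1720 is in that span).
Mar 9, 1720 → Mar 9, 1721: 365 days.
Mar 9, 1721 → Mar 9, 1722: 365 days.
Mar 9, 1722 → Mar 9, 1723: 365 days.
Mar 9, 1723 → Mar 9, 1724: 366 days (Feb 29, 1724 is in that span).
Mar 9, 1724 → Mar 9, 1725: 365 days.
Mar 9, 1725 → Mar 9, 1726: 365 days.
Mar 9, 1726 → Mar 9, 1727: 365 days.
Mar 9, 1727 → Mar 9, 1728: 366 days (Feb 29, 1728 is in that span).
Mar 9, 1728 → Apr 9, 1728: 31 days (March has 31).
Apr 9, 1728 → May 9, 1728: 30 days (April has 30).
May 9, 1728 → Jun 9, 1728: 31 days (May has 31).
Jun 9, 1728 → Jul 9, 1728: 30 days (June has 30).
Jul 9, 1728 → Aug 9, 1728: 31 days (July has 31).
Aug 9, 1728 → Sep 9, 1728: 31 days (August has 31).
Sep 9, 1728 → Oct 9, 1728: 30 days (September has 30).
Oct 9, 1728 → Nov 9, 1728: 31 days (October has 31).
Nov 9, 1728 → Nov 15, 1728: 6 days.
Total: 3539 days.

3539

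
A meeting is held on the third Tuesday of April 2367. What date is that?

April 1, 2367 is a Saturday.
The first Tuesday is therefore April 4 (3 days later).
The third Tuesday is 4 + 2×7 = April 18.

April 18, 2367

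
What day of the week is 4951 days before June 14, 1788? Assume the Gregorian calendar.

First find the weekday of Jun 14, 1788. Doomsday rule: the anchor day for the 1700s is Sunday. For year 88: 88÷12 = 7 r 4, and 4÷4 = 1, so 7+4+1 = 12.
Sunday + 12 ≡ Friday — that's 1788's doomsday.
In June the doomsday date is Jun 6.
Jun 14 is 8 days after Jun 6; 8 mod 7 = 1, so Friday + 1 = Saturday.
4951 mod 7 = 2, so 4951 days before a Saturday is Saturday − 2 = Thursday.

Thursday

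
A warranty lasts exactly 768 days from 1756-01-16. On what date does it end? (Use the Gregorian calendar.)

+366 (one year; includes Feb 29, 1756) → Jan 16, 1757 (402 left).
+365 (one year) → Jan 16, 1758 (37 left).
Jan has 31 days: +16 → Feb 1, 1758 (21 left).
+21 → Feb 22, 1758.

February 22, 1758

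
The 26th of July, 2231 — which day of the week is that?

Doomsday rule: the anchor day for the 2200s is Friday. For year 31: 31÷12 = 2 r 7, and 7÷4 = 1, so 2+7+1 = 10.
Friday + 10 ≡ Monday — that's 2231's doomsday.
In July the doomsday date is Jul 11.
Jul 26 is 15 days after Jul 11; 15 mod 7 = 1, so Monday + 1 = Tuesday.

Tuesday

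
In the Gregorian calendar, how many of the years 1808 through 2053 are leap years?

61

Multiples of 4 in [1808,2053]: 62.
Of those, multiples of 100: 2 (not leap unless ÷400).
Multiples of 400: 1.
Leap years = 62 − 2 + 1 = 61.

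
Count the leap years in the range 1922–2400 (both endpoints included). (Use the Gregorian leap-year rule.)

117

Multiples of 4 in [1922,2400]: 120.
Of those, multiples of 100: 5 (not leap unless ÷400).
Multiples of 400: 2.
Leap years = 120 − 5 + 2 = 117.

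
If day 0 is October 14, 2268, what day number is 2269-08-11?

Oct 14, 2268 → Nov 14, 2268: 31 days (October has 31).
Nov 14, 2268 → Dec 14, 2268: 30 days (November has 30).
Dec 14, 2268 → Jan 14, 2269: 31 days (December has 31).
Jan 14, 2269 → Feb 14, 2269: 31 days (January has 31).
Feb 14, 2269 → Mar 14, 2269: 28 days (February has 28).
Mar 14, 2269 → Apr 14, 2269: 31 days (March has 31).
Apr 14, 2269 → May 14, 2269: 30 days (April has 30).
May 14, 2269 → Jun 14, 2269: 31 days (May has 31).
Jun 14, 2269 → Jul 14, 2269: 30 days (June has 30).
Jul 14, 2269 → Aug 11, 2269: 28 days.
Total: 301 days.

301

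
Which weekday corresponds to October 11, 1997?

Doomsday rule: the anchor day for the 1900s is Wednesday. For year 97: 97÷12 = 8 r 1, and 1÷4 = 0, so 8+1+0 = 9.
Wednesday + 9 ≡ Friday — that's 1997's doomsday.
In October the doomsday date is Oct 10.
Oct 11 is 1 day after Oct 10; 1 mod 7 = 1, so Friday + 1 = Saturday.

Saturday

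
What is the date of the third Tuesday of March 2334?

March 1, 2334 is a Thursday.
The first Tuesday is therefore March 6 (5 days later).
The third Tuesday is 6 + 2×7 = March 20.

March 20, 2334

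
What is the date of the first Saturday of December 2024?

December 7, 2024

December 1, 2024 is a Sunday.
The first Saturday is therefore December 7 (6 days later).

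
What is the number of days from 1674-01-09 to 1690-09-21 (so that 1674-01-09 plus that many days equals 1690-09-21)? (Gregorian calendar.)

6099

Jan 9, 1674 → Jan 9, 1675: 365 days.
Jan 9, 1675 → Jan 9, 1676: 365 days.
Jan 9, 1676 → Jan 9, 1677: 366 days (Feb 29, 1676 is in that span).
Jan 9, 1677 → Jan 9, 1678: 365 days.
Jan 9, 1678 → Jan 9, 1679: 365 days.
Jan 9, 1679 → Jan 9, 1680: 365 days.
Jan 9, 1680 → Jan 9, 1681: 366 days (Feb 29, 1680 is in that span).
Jan 9, 1681 → Jan 9, 1682: 365 days.
Jan 9, 1682 → Jan 9, 1683: 365 days.
Jan 9, 1683 → Jan 9, 1684: 365 days.
Jan 9, 1684 → Jan 9, 1685: 366 days (Feb 29, 1684 is in that span).
Jan 9, 1685 → Jan 9, 1686: 365 days.
Jan 9, 1686 → Jan 9, 1687: 365 days.
Jan 9, 1687 → Jan 9, 1688: 365 days.
Jan 9, 1688 → Jan 9, 1689: 366 days (Feb 29, 1688 is in that span).
Jan 9, 1689 → Jan 9, 1690: 365 days.
Jan 9, 1690 → Feb 9, 1690: 31 days (January has 31).
Feb 9, 1690 → Mar 9, 1690: 28 days (February has 28).
Mar 9, 1690 → Apr 9, 1690: 31 days (March has 31).
Apr 9, 1690 → May 9, 1690: 30 days (April has 30).
May 9, 1690 → Jun 9, 1690: 31 days (May has 31).
Jun 9, 1690 → Jul 9, 1690: 30 days (June has 30).
Jul 9, 1690 → Aug 9, 1690: 31 days (July has 31).
Aug 9, 1690 → Sep 9, 1690: 31 days (August has 31).
Sep 9, 1690 → Sep 21, 1690: 12 days.
Total: 6099 days.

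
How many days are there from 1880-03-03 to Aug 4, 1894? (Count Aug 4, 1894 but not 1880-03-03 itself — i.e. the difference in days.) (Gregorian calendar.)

5267

Mar 3, 1880 → Mar 3, 1881: 365 days.
Mar 3, 1881 → Mar 3, 1882: 365 days.
Mar 3, 1882 → Mar 3, 1883: 365 days.
Mar 3, 1883 → Mar 3, 1884: 366 days (Feb 29, 1884 is in that span).
Mar 3, 1884 → Mar 3, 1885: 365 days.
Mar 3, 1885 → Mar 3, 1886: 365 days.
Mar 3, 1886 → Mar 3, 1887: 365 days.
Mar 3, 1887 → Mar 3, 1888: 366 days (Feb 29, 1888 is in that span).
Mar 3, 1888 → Mar 3, 1889: 365 days.
Mar 3, 1889 → Mar 3, 1890: 365 days.
Mar 3, 1890 → Mar 3, 1891: 365 days.
Mar 3, 1891 → Mar 3, 1892: 366 days (Feb 29, 1892 is in that span).
Mar 3, 1892 → Mar 3, 1893: 365 days.
Mar 3, 1893 → Mar 3, 1894: 365 days.
Mar 3, 1894 → Apr 3, 1894: 31 days (March has 31).
Apr 3, 1894 → May 3, 1894: 30 days (April has 30).
May 3, 1894 → Jun 3, 1894: 31 days (May has 31).
Jun 3, 1894 → Jul 3, 1894: 30 days (June has 30).
Jul 3, 1894 → Aug 3, 1894: 31 days (July has 31).
Aug 3, 1894 → Aug 4, 1894: 1 days.
Total: 5267 days.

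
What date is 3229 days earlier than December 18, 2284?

−366 (one year; includes Feb 29, 2284) → Dec 18, 2283 (2863 left).
−365 (one year) → Dec 18, 2282 (2498 left).
−365 (one year) → Dec 18, 2281 (2133 left).
−365 (one year) → Dec 18, 2280 (1768 left).
−366 (one year; includes Feb 29, 2280) → Dec 18, 2279 (1402 left).
−365 (one year) → Dec 18, 2278 (1037 left).
−365 (one year) → Dec 18, 2277 (672 left).
−365 (one year) → Dec 18, 2276 (307 left).
−18 → Nov 30, 2276 (end of Nov, 30 days; 289 left).
−30 → Oct 31, 2276 (end of Oct, 31 days; 259 left).
−31 → Sep 30, 2276 (end of Sep, 30 days; 228 left).
−30 → Aug 31, 2276 (end of Aug, 31 days; 198 left).
−31 → Jul 31, 2276 (end of Jul, 31 days; 167 left).
−31 → Jun 30, 2276 (end of Jun, 30 days; 136 left).
−30 → May 31, 2276 (end of May, 31 days; 106 left).
−31 → Apr 30, 2276 (end of Apr, 30 days; 75 left).
−30 → Mar 31, 2276 (end of Mar, 31 days; 45 left).
−31 → Feb 29, 2276 (end of Feb, 29 days; 14 left).
−14 → Feb 15, 2276.

February 15, 2276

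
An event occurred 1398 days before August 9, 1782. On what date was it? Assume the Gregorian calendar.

October 11, 1778

−365 (one year) → Aug 9, 1781 (1033 left).
−365 (one year) → Aug 9, 1780 (668 left).
−366 (one year; includes Feb 29, 1780) → Aug 9, 1779 (302 left).
−9 → Jul 31, 1779 (end of Jul, 31 days; 293 left).
−31 → Jun 30, 1779 (end of Jun, 30 days; 262 left).
−30 → May 31, 1779 (end of May, 31 days; 232 left).
−31 → Apr 30, 1779 (end of Apr, 30 days; 201 left).
−30 → Mar 31, 1779 (end of Mar, 31 days; 171 left).
−31 → Feb 28, 1779 (end of Feb, 28 days; 140 left).
−28 → Jan 31, 1779 (end of Jan, 31 days; 112 left).
−31 → Dec 31, 1778 (end of Dec, 31 days; 81 left).
−31 → Nov 30, 1778 (end of Nov, 30 days; 50 left).
−30 → Oct 31, 1778 (end of Oct, 31 days; 20 left).
−20 → Oct 11, 1778.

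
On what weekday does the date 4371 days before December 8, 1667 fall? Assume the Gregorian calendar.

Monday

First find the weekday of Dec 8, 1667. Doomsday rule: the anchor day for the 1600s is Tuesday. For year 67: 67÷12 = 5 r 7, and 7÷4 = 1, so 5+7+1 = 13.
Tuesday + 13 ≡ Monday — that's 1667's doomsday.
In December the doomsday date is Dec 12.
Dec 8 is 4 days before Dec 12; 4 mod 7 = 4, so Monday − 4 = Thursday.
4371 mod 7 = 3, so 4371 days before a Thursday is Thursday − 3 = Monday.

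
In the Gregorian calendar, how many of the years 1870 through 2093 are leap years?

55

Multiples of 4 in [1870,2093]: 56.
Of those, multiples of 100: 2 (not leap unless ÷400).
Multiples of 400: 1.
Leap years = 56 − 2 + 1 = 55.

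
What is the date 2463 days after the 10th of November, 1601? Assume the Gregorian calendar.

August 8, 1608

+365 (one year) → Nov 10, 1602 (2098 left).
+365 (one year) → Nov 10, 1603 (1733 left).
+366 (one year; includes Feb 29, 1604) → Nov 10, 1604 (1367 left).
+365 (one year) → Nov 10, 1605 (1002 left).
+365 (one year) → Nov 10, 1606 (637 left).
+365 (one year) → Nov 10, 1607 (272 left).
Nov has 30 days: +21 → Dec 1, 1607 (251 left).
Dec has 31 days: +31 → Jan 1, 1608 (220 left).
Jan has 31 days: +31 → Feb 1, 1608 (189 left).
Feb has 29 days: +29 → Mar 1, 1608 (160 left).
Mar has 31 days: +31 → Apr 1, 1608 (129 left).
Apr has 30 days: +30 → May 1, 1608 (99 left).
May has 31 days: +31 → Jun 1, 1608 (68 left).
Jun has 30 days: +30 → Jul 1, 1608 (38 left).
Jul has 31 days: +31 → Aug 1, 1608 (7 left).
+7 → Aug 8, 1608.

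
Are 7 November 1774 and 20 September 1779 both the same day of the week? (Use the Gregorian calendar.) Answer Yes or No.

From Nov 7, 1774 to Sep 20, 1779 is 1778 days.
1778 mod 7 = 0, so they are the same weekday.
(Nov 7, 1774 is a Monday; Sep 20, 1779 is a Monday.)

Yes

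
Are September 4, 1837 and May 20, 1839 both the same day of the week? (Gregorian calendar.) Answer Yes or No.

Yes

From Sep 4, 1837 to May 20, 1839 is 623 days.
623 mod 7 = 0, so they are the same weekday.
(Sep 4, 1837 is a Monday; May 20, 1839 is a Monday.)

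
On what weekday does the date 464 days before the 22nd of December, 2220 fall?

Wednesday

First find the weekday of Dec 22, 2220. Doomsday rule: the anchor day for the 2200s is Friday. For year 20: 20÷12 = 1 r 8, and 8÷4 = 2, so 1+8+2 = 11.
Friday + 11 ≡ Tuesday — that's 2220's doomsday.
In December the doomsday date is Dec 12.
Dec 22 is 10 days after Dec 12; 10 mod 7 = 3, so Tuesday + 3 = Friday.
464 mod 7 = 2, so 464 days before a Friday is Friday − 2 = Wednesday.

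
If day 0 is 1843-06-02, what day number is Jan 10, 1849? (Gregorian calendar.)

Jun 2, 1843 → Jun 2, 1844: 366 days (Feb 29, 1844 is in that span).
Jun 2, 1844 → Jun 2, 1845: 365 days.
Jun 2, 1845 → Jun 2, 1846: 365 days.
Jun 2, 1846 → Jun 2, 1847: 365 days.
Jun 2, 1847 → Jun 2, 1848: 366 days (Feb 29, 1848 is in that span).
Jun 2, 1848 → Jul 2, 1848: 30 days (June has 30).
Jul 2, 1848 → Aug 2, 1848: 31 days (July has 31).
Aug 2, 1848 → Sep 2, 1848: 31 days (August has 31).
Sep 2, 1848 → Oct 2, 1848: 30 days (September has 30).
Oct 2, 1848 → Nov 2, 1848: 31 days (October has 31).
Nov 2, 1848 → Dec 2, 1848: 30 days (November has 30).
Dec 2, 1848 → Jan 2, 1849: 31 days (December has 31).
Jan 2, 1849 → Jan 10, 1849: 8 days.
Total: 2049 days.

2049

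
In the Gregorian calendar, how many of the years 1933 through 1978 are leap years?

11

Multiples of 4 in [1933,1978]: 11.
Of those, multiples of 100: 0 (not leap unless ÷400).
Multiples of 400: 0.
Leap years = 11 − 0 + 0 = 11.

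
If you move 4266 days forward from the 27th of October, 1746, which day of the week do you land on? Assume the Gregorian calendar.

Sunday

Oct 27, 1746 is a Thursday.
4266 mod 7 = 3, so 4266 days after a Thursday is Thursday + 3 = Sunday.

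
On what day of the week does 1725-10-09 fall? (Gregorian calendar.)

Doomsday rule: the anchor day for the 1700s is Sunday. For year 25: 25÷12 = 2 r 1, and 1÷4 = 0, so 2+1+0 = 3.
Sunday + 3 ≡ Wednesday — that's 1725's doomsday.
In October the doomsday date is Oct 10.
Oct 9 is 1 day before Oct 10; 1 mod 7 = 1, so Wednesday − 1 = Tuesday.

Tuesday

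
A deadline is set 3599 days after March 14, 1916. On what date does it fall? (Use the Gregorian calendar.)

January 20, 1926

+365 (one year) → Mar 14, 1917 (3234 left).
+365 (one year) → Mar 14, 1918 (2869 left).
+365 (one year) → Mar 14, 1919 (2504 left).
+366 (one year; includes Feb 29, 1920) → Mar 14, 1920 (2138 left).
+365 (one year) → Mar 14, 1921 (1773 left).
+365 (one year) → Mar 14, 1922 (1408 left).
+365 (one year) → Mar 14, 1923 (1043 left).
+366 (one year; includes Feb 29, 1924) → Mar 14, 1924 (677 left).
+365 (one year) → Mar 14, 1925 (312 left).
Mar has 31 days: +18 → Apr 1, 1925 (294 left).
Apr has 30 days: +30 → May 1, 1925 (264 left).
May has 31 days: +31 → Jun 1, 1925 (233 left).
Jun has 30 days: +30 → Jul 1, 1925 (203 left).
Jul has 31 days: +31 → Aug 1, 1925 (172 left).
Aug has 31 days: +31 → Sep 1, 1925 (141 left).
Sep has 30 days: +30 → Oct 1, 1925 (111 left).
Oct has 31 days: +31 → Nov 1, 1925 (80 left).
Nov has 30 days: +30 → Dec 1, 1925 (50 left).
Dec has 31 days: +31 → Jan 1, 1926 (19 left).
+19 → Jan 20, 1926.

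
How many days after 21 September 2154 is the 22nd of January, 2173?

6698

Sep 21, 2154 → Sep 21, 2155: 365 days.
Sep 21, 2155 → Sep 21, 2156: 366 days (Feb 29, 2156 is in that span).
Sep 21, 2156 → Sep 21, 2157: 365 days.
Sep 21, 2157 → Sep 21, 2158: 365 days.
Sep 21, 2158 → Sep 21, 2159: 365 days.
Sep 21, 2159 → Sep 21, 2160: 366 days (Feb 29, 2160 is in that span).
Sep 21, 2160 → Sep 21, 2161: 365 days.
Sep 21, 2161 → Sep 21, 2162: 365 days.
Sep 21, 2162 → Sep 21, 2163: 365 days.
Sep 21, 2163 → Sep 21, 2164: 366 days (Feb 29, 2164 is in that span).
Sep 21, 2164 → Sep 21, 2165: 365 days.
Sep 21, 2165 → Sep 21, 2166: 365 days.
Sep 21, 2166 → Sep 21, 2167: 365 days.
Sep 21, 2167 → Sep 21, 2168: 366 days (Feb 29, 2168 is in that span).
Sep 21, 2168 → Sep 21, 2169: 365 days.
Sep 21, 2169 → Sep 21, 2170: 365 days.
Sep 21, 2170 → Sep 21, 2171: 365 days.
Sep 21, 2171 → Sep 21, 2172: 366 days (Feb 29, 2172 is in that span).
Sep 21, 2172 → Oct 21, 2172: 30 days (September has 30).
Oct 21, 2172 → Nov 21, 2172: 31 days (October has 31).
Nov 21, 2172 → Dec 21, 2172: 30 days (November has 30).
Dec 21, 2172 → Jan 21, 2173: 31 days (December has 31).
Jan 21, 2173 → Jan 22, 2173: 1 days.
Total: 6698 days.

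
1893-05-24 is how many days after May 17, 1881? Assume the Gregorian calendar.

May 17, 1881 → May 17, 1882: 365 days.
May 17, 1882 → May 17, 1883: 365 days.
May 17, 1883 → May 17, 1884: 366 days (Feb 29, 1884 is in that span).
May 17, 1884 → May 17, 1885: 365 days.
May 17, 1885 → May 17, 1886: 365 days.
May 17, 1886 → May 17, 1887: 365 days.
May 17, 1887 → May 17, 1888: 366 days (Feb 29, 1888 is in that span).
May 17, 1888 → May 17, 1889: 365 days.
May 17, 1889 → May 17, 1890: 365 days.
May 17, 1890 → May 17, 1891: 365 days.
May 17, 1891 → May 17, 1892: 366 days (Feb 29, 1892 is in that span).
May 17, 1892 → Jun 17, 1892: 31 days (May has 31).
Jun 17, 1892 → Jul 17, 1892: 30 days (June has 30).
Jul 17, 1892 → Aug 17, 1892: 31 days (July has 31).
Aug 17, 1892 → Sep 17, 1892: 31 days (August has 31).
Sep 17, 1892 → Oct 17, 1892: 30 days (September has 30).
Oct 17, 1892 → Nov 17, 1892: 31 days (October has 31).
Nov 17, 1892 → Dec 17, 1892: 30 days (November has 30).
Dec 17, 1892 → Jan 17, 1893: 31 days (December has 31).
Jan 17, 1893 → Feb 17, 1893: 31 days (January has 31).
Feb 17, 1893 → Mar 17, 1893: 28 days (February has 28).
Mar 17, 1893 → Apr 17, 1893: 31 days (March has 31).
Apr 17, 1893 → May 17, 1893: 30 days (April has 30).
May 17, 1893 → May 24, 1893: 7 days.
Total: 4390 days.

4390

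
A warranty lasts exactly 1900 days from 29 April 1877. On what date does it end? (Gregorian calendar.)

+365 (one year) → Apr 29, 1878 (1535 left).
+365 (one year) → Apr 29, 1879 (1170 left).
+366 (one year; includes Feb 29, 1880) → Apr 29, 1880 (804 left).
+365 (one year) → Apr 29, 1881 (439 left).
+365 (one year) → Apr 29, 1882 (74 left).
Apr has 30 days: +2 → May 1, 1882 (72 left).
May has 31 days: +31 → Jun 1, 1882 (41 left).
Jun has 30 days: +30 → Jul 1, 1882 (11 left).
+11 → Jul 12, 1882.

July 12, 1882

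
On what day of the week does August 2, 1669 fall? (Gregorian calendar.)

Friday

Doomsday rule: the anchor day for the 1600s is Tuesday. For year 69: 69÷12 = 5 r 9, and 9÷4 = 2, so 5+9+2 = 16.
Tuesday + 16 ≡ Thursday — that's 1669's doomsday.
In August the doomsday date is Aug 8.
Aug 2 is 6 days before Aug 8; 6 mod 7 = 6, so Thursday − 6 = Friday.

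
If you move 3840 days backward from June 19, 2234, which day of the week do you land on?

Sunday

First find the weekday of Jun 19, 2234. Doomsday rule: the anchor day for the 2200s is Friday. For year 34: 34÷12 = 2 r 10, and 10÷4 = 2, so 2+10+2 = 14.
Friday + 14 ≡ Friday — that's 2234's doomsday.
In June the doomsday date is Jun 6.
Jun 19 is 13 days after Jun 6; 13 mod 7 = 6, so Friday + 6 = Thursday.
3840 mod 7 = 4, so 3840 days before a Thursday is Thursday − 4 = Sunday.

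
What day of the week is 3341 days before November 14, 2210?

Nov 14, 2210 is a Wednesday.
3341 mod 7 = 2, so 3341 days before a Wednesday is Wednesday − 2 = Monday.

Monday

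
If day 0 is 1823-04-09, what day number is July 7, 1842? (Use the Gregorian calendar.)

7029

Apr 9, 1823 → Apr 9, 1824: 366 days (Feb 29, 1824 is in that span).
Apr 9, 1824 → Apr 9, 1825: 365 days.
Apr 9, 1825 → Apr 9, 1826: 365 days.
Apr 9, 1826 → Apr 9, 1827: 365 days.
Apr 9, 1827 → Apr 9, 1828: 366 days (Feb 29, 1828 is in that span).
Apr 9, 1828 → Apr 9, 1829: 365 days.
Apr 9, 1829 → Apr 9, 1830: 365 days.
Apr 9, 1830 → Apr 9, 1831: 365 days.
Apr 9, 1831 → Apr 9, 1832: 366 days (Feb 29, 1832 is in that span).
Apr 9, 1832 → Apr 9, 1833: 365 days.
Apr 9, 1833 → Apr 9, 1834: 365 days.
Apr 9, 1834 → Apr 9, 1835: 365 days.
Apr 9, 1835 → Apr 9, 1836: 366 days (Feb 29, 1836 is in that span).
Apr 9, 1836 → Apr 9, 1837: 365 days.
Apr 9, 1837 → Apr 9, 1838: 365 days.
Apr 9, 1838 → Apr 9, 1839: 365 days.
Apr 9, 1839 → Apr 9, 1840: 366 days (Feb 29, 1840 is in that span).
Apr 9, 1840 → Apr 9, 1841: 365 days.
Apr 9, 1841 → Apr 9, 1842: 365 days.
Apr 9, 1842 → May 9, 1842: 30 days (April has 30).
May 9, 1842 → Jun 9, 1842: 31 days (May has 31).
Jun 9, 1842 → Jul 7, 1842: 28 days.
Total: 7029 days.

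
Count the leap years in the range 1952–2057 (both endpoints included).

27

Multiples of 4 in [1952,2057]: 27.
Of those, multiples of 100: 1 (not leap unless ÷400).
Multiples of 400: 1.
Leap years = 27 − 1 + 1 = 27.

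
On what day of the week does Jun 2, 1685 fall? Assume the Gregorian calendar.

Doomsday rule: the anchor day for the 1600s is Tuesday. For year 85: 85÷12 = 7 r 1, and 1÷4 = 0, so 7+1+0 = 8.
Tuesday + 8 ≡ Wednesday — that's 1685's doomsday.
In June the doomsday date is Jun 6.
Jun 2 is 4 days before Jun 6; 4 mod 7 = 4, so Wednesday − 4 = Saturday.

Saturday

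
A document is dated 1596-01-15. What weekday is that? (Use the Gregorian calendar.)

Doomsday rule: the anchor day for the 1500s is Wednesday. For year 96: 96÷12 = 8 r 0, and 0÷4 = 0, so 8+0+0 = 8.
Wednesday + 8 ≡ Thursday — that's 1596's doomsday.
In January the doomsday date is Jan 4 (1596 is a leap year (divisible by 4)).
Jan 15 is 11 days after Jan 4; 11 mod 7 = 4, so Thursday + 4 = Monday.

Monday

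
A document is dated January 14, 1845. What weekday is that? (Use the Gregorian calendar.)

Tuesday

Doomsday rule: the anchor day for the 1800s is Friday. For year 45: 45÷12 = 3 r 9, and 9÷4 = 2, so 3+9+2 = 14.
Friday + 14 ≡ Friday — that's 1845's doomsday.
In January the doomsday date is Jan 3 (1845 is not a leap year).
Jan 14 is 11 days after Jan 3; 11 mod 7 = 4, so Friday + 4 = Tuesday.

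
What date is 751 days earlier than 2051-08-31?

August 10, 2049

−365 (one year) → Aug 31, 2050 (386 left).
−31 → Jul 31, 2050 (end of Jul, 31 days; 355 left).
−31 → Jun 30, 2050 (end of Jun, 30 days; 324 left).
−30 → May 31, 2050 (end of May, 31 days; 294 left).
−31 → Apr 30, 2050 (end of Apr, 30 days; 263 left).
−30 → Mar 31, 2050 (end of Mar, 31 days; 233 left).
−31 → Feb 28, 2050 (end of Feb, 28 days; 202 left).
−28 → Jan 31, 2050 (end of Jan, 31 days; 174 left).
−31 → Dec 31, 2049 (end of Dec, 31 days; 143 left).
−31 → Nov 30, 2049 (end of Nov, 30 days; 112 left).
−30 → Oct 31, 2049 (end of Oct, 31 days; 82 left).
−31 → Sep 30, 2049 (end of Sep, 30 days; 51 left).
−30 → Aug 31, 2049 (end of Aug, 31 days; 21 left).
−21 → Aug 10, 2049.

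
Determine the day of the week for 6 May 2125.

January 1, 2125 is a Monday.
Jan 1, 2125 → Feb 1, 2125: 31 days (January has 31).
Feb 1, 2125 → Mar 1, 2125: 28 days (February has 28).
Mar 1, 2125 → Apr 1, 2125: 31 days (March has 31).
Apr 1, 2125 → May 1, 2125: 30 days (April has 30).
May 1, 2125 → May 6, 2125: 5 days.
Total: 125 days.
125 mod 7 = 6, so Monday + 6 = Sunday.

Sunday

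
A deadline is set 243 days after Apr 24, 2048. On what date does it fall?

Apr has 30 days: +7 → May 1, 2048 (236 left).
May has 31 days: +31 → Jun 1, 2048 (205 left).
Jun has 30 days: +30 → Jul 1, 2048 (175 left).
Jul has 31 days: +31 → Aug 1, 2048 (144 left).
Aug has 31 days: +31 → Sep 1, 2048 (113 left).
Sep has 30 days: +30 → Oct 1, 2048 (83 left).
Oct has 31 days: +31 → Nov 1, 2048 (52 left).
Nov has 30 days: +30 → Dec 1, 2048 (22 left).
+22 → Dec 23, 2048.

December 23, 2048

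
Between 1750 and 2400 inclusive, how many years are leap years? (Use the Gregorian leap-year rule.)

158

Multiples of 4 in [1750,2400]: 163.
Of those, multiples of 100: 7 (not leap unless ÷400).
Multiples of 400: 2.
Leap years = 163 − 7 + 2 = 158.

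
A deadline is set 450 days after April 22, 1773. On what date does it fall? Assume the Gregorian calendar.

July 16, 1774

+365 (one year) → Apr 22, 1774 (85 left).
Apr has 30 days: +9 → May 1, 1774 (76 left).
May has 31 days: +31 → Jun 1, 1774 (45 left).
Jun has 30 days: +30 → Jul 1, 1774 (15 left).
+15 → Jul 16, 1774.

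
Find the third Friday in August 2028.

August 1, 2028 is a Tuesday.
The first Friday is therefore August 4 (3 days later).
The third Friday is 4 + 2×7 = August 18.

August 18, 2028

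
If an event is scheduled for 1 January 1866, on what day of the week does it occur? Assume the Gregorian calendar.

Monday

Doomsday rule: the anchor day for the 1800s is Friday. For year 66: 66÷12 = 5 r 6, and 6÷4 = 1, so 5+6+1 = 12.
Friday + 12 ≡ Wednesday — that's 1866's doomsday.
In January the doomsday date is Jan 3 (1866 is not a leap year).
Jan 1 is 2 days before Jan 3; 2 mod 7 = 2, so Wednesday − 2 = Monday.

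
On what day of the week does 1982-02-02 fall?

Tuesday

Doomsday rule: the anchor day for the 1900s is Wednesday. For year 82: 82÷12 = 6 r 10, and 10÷4 = 2, so 6+10+2 = 18.
Wednesday + 18 ≡ Sunday — that's 1982's doomsday.
In February the doomsday date is Feb 28 (1982 is not a leap year).
Feb 2 is 26 days before Feb 28; 26 mod 7 = 5, so Sunday − 5 = Tuesday.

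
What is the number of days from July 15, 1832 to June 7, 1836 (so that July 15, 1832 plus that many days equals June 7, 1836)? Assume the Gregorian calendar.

Jul 15, 1832 → Jul 15, 1833: 365 days.
Jul 15, 1833 → Jul 15, 1834: 365 days.
Jul 15, 1834 → Jul 15, 1835: 365 days.
Jul 15, 1835 → Aug 15, 1835: 31 days (July has 31).
Aug 15, 1835 → Sep 15, 1835: 31 days (August has 31).
Sep 15, 1835 → Oct 15, 1835: 30 days (September has 30).
Oct 15, 1835 → Nov 15, 1835: 31 days (October has 31).
Nov 15, 1835 → Dec 15, 1835: 30 days (November has 30).
Dec 15, 1835 → Jan 15, 1836: 31 days (December has 31).
Jan 15, 1836 → Feb 15, 1836: 31 days (January has 31).
Feb 15, 1836 → Mar 15, 1836: 29 days (February has 29).
Mar 15, 1836 → Apr 15, 1836: 31 days (March has 31).
Apr 15, 1836 → May 15, 1836: 30 days (April has 30).
May 15, 1836 → Jun 7, 1836: 23 days.
Total: 1423 days.

1423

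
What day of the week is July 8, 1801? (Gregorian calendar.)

Doomsday rule: the anchor day for the 1800s is Friday. For year 01: 1÷12 = 0 r 1, and 1÷4 = 0, so 0+1+0 = 1.
Friday + 1 ≡ Saturday — that's 1801's doomsday.
In July the doomsday date is Jul 11.
Jul 8 is 3 days before Jul 11; 3 mod 7 = 3, so Saturday − 3 = Wednesday.

Wednesday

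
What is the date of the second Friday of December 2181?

December 14, 2181

December 1, 2181 is a Saturday.
The first Friday is therefore December 7 (6 days later).
The second Friday is 7 + 1×7 = December 14.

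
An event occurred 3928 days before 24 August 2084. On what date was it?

November 22, 2073

−366 (one year; includes Feb 29, 2084) → Aug 24, 2083 (3562 left).
−365 (one year) → Aug 24, 2082 (3197 left).
−365 (one year) → Aug 24, 2081 (2832 left).
−365 (one year) → Aug 24, 2080 (2467 left).
−366 (one year; includes Feb 29, 2080) → Aug 24, 2079 (2101 left).
−365 (one year) → Aug 24, 2078 (1736 left).
−365 (one year) → Aug 24, 2077 (1371 left).
−365 (one year) → Aug 24, 2076 (1006 left).
−366 (one year; includes Feb 29, 2076) → Aug 24, 2075 (640 left).
−365 (one year) → Aug 24, 2074 (275 left).
−24 → Jul 31, 2074 (end of Jul, 31 days; 251 left).
−31 → Jun 30, 2074 (end of Jun, 30 days; 220 left).
−30 → May 31, 2074 (end of May, 31 days; 190 left).
−31 → Apr 30, 2074 (end of Apr, 30 days; 159 left).
−30 → Mar 31, 2074 (end of Mar, 31 days; 129 left).
−31 → Feb 28, 2074 (end of Feb, 28 days; 98 left).
−28 → Jan 31, 2074 (end of Jan, 31 days; 70 left).
−31 → Dec 31, 2073 (end of Dec, 31 days; 39 left).
−31 → Nov 30, 2073 (end of Nov, 30 days; 8 left).
−8 → Nov 22, 2073.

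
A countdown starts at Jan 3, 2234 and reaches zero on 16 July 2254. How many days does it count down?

Jan 3, 2234 → Jan 3, 2235: 365 days.
Jan 3, 2235 → Jan 3, 2236: 365 days.
Jan 3, 2236 → Jan 3, 2237: 366 days (Feb 29, 2236 is in that span).
Jan 3, 2237 → Jan 3, 2238: 365 days.
Jan 3, 2238 → Jan 3, 2239: 365 days.
Jan 3, 2239 → Jan 3, 2240: 365 days.
Jan 3, 2240 → Jan 3, 2241: 366 days (Feb 29, 2240 is in that span).
Jan 3, 2241 → Jan 3, 2242: 365 days.
Jan 3, 2242 → Jan 3, 2243: 365 days.
Jan 3, 2243 → Jan 3, 2244: 365 days.
Jan 3, 2244 → Jan 3, 2245: 366 days (Feb 29, 2244 is in that span).
Jan 3, 2245 → Jan 3, 2246: 365 days.
Jan 3, 2246 → Jan 3, 2247: 365 days.
Jan 3, 2247 → Jan 3, 2248: 365 days.
Jan 3, 2248 → Jan 3, 2249: 366 days (Feb 29, 2248 is in that span).
Jan 3, 2249 → Jan 3, 2250: 365 days.
Jan 3, 2250 → Jan 3, 2251: 365 days.
Jan 3, 2251 → Jan 3, 2252: 365 days.
Jan 3, 2252 → Jan 3, 2253: 366 days (Feb 29, 2252 is in that span).
Jan 3, 2253 → Jan 3, 2254: 365 days.
Jan 3, 2254 → Feb 3, 2254: 31 days (January has 31).
Feb 3, 2254 → Mar 3, 2254: 28 days (February has 28).
Mar 3, 2254 → Apr 3, 2254: 31 days (March has 31).
Apr 3, 2254 → May 3, 2254: 30 days (April has 30).
May 3, 2254 → Jun 3, 2254: 31 days (May has 31).
Jun 3, 2254 → Jul 3, 2254: 30 days (June has 30).
Jul 3, 2254 → Jul 16, 2254: 13 days.
Total: 7499 days.

7499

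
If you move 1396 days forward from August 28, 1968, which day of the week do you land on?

Aug 28, 1968 is a Wednesday.
1396 mod 7 = 3, so 1396 days after a Wednesday is Wednesday + 3 = Saturday.

Saturday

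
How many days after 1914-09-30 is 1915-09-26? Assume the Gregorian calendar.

Sep 30, 1914 → Oct 30, 1914: 30 days (September has 30).
Oct 30, 1914 → Nov 30, 1914: 31 days (October has 31).
Nov 30, 1914 → Dec 30, 1914: 30 days (November has 30).
Dec 30, 1914 → Jan 30, 1915: 31 days (December has 31).
Jan 30, 1915 → Feb 28, 1915: 29 days (January has 31).
Feb 28, 1915 → Mar 28, 1915: 28 days (February has 28).
Mar 28, 1915 → Apr 28, 1915: 31 days (March has 31).
Apr 28, 1915 → May 28, 1915: 30 days (April has 30).
May 28, 1915 → Jun 28, 1915: 31 days (May has 31).
Jun 28, 1915 → Jul 28, 1915: 30 days (June has 30).
Jul 28, 1915 → Aug 28, 1915: 31 days (July has 31).
Aug 28, 1915 → Sep 26, 1915: 29 days.
Total: 361 days.

361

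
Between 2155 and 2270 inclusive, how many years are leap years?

28

Multiples of 4 in [2155,2270]: 29.
Of those, multiples of 100: 1 (not leap unless ÷400).
Multiples of 400: 0.
Leap years = 29 − 1 + 0 = 28.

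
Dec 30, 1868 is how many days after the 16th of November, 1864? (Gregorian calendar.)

1505

Nov 16, 1864 → Nov 16, 1865: 365 days.
Nov 16, 1865 → Nov 16, 1866: 365 days.
Nov 16, 1866 → Nov 16, 1867: 365 days.
Nov 16, 1867 → Nov 16, 1868: 366 days (Feb 29, 1868 is in that span).
Nov 16, 1868 → Dec 16, 1868: 30 days (November has 30).
Dec 16, 1868 → Dec 30, 1868: 14 days.
Total: 1505 days.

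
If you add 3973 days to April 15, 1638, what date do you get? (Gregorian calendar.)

+365 (one year) → Apr 15, 1639 (3608 left).
+366 (one year; includes Feb 29, 1640) → Apr 15, 1640 (3242 left).
+365 (one year) → Apr 15, 1641 (2877 left).
+365 (one year) → Apr 15, 1642 (2512 left).
+365 (one year) → Apr 15, 1643 (2147 left).
+366 (one year; includes Feb 29, 1644) → Apr 15, 1644 (1781 left).
+365 (one year) → Apr 15, 1645 (1416 left).
+365 (one year) → Apr 15, 1646 (1051 left).
+365 (one year) → Apr 15, 1647 (686 left).
+366 (one year; includes Feb 29, 1648) → Apr 15, 1648 (320 left).
Apr has 30 days: +16 → May 1, 1648 (304 left).
May has 31 days: +31 → Jun 1, 1648 (273 left).
Jun has 30 days: +30 → Jul 1, 1648 (243 left).
Jul has 31 days: +31 → Aug 1, 1648 (212 left).
Aug has 31 days: +31 → Sep 1, 1648 (181 left).
Sep has 30 days: +30 → Oct 1, 1648 (151 left).
Oct has 31 days: +31 → Nov 1, 1648 (120 left).
Nov has 30 days: +30 → Dec 1, 1648 (90 left).
Dec has 31 days: +31 → Jan 1, 1649 (59 left).
Jan has 31 days: +31 → Feb 1, 1649 (28 left).
Feb has 28 days: +28 → Mar 1, 1649 (0 left).

March 1, 1649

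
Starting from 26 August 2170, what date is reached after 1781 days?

July 12, 2175

+365 (one year) → Aug 26, 2171 (1416 left).
+366 (one year; includes Feb 29, 2172) → Aug 26, 2172 (1050 left).
+365 (one year) → Aug 26, 2173 (685 left).
+365 (one year) → Aug 26, 2174 (320 left).
Aug has 31 days: +6 → Sep 1, 2174 (314 left).
Sep has 30 days: +30 → Oct 1, 2174 (284 left).
Oct has 31 days: +31 → Nov 1, 2174 (253 left).
Nov has 30 days: +30 → Dec 1, 2174 (223 left).
Dec has 31 days: +31 → Jan 1, 2175 (192 left).
Jan has 31 days: +31 → Feb 1, 2175 (161 left).
Feb has 28 days: +28 → Mar 1, 2175 (133 left).
Mar has 31 days: +31 → Apr 1, 2175 (102 left).
Apr has 30 days: +30 → May 1, 2175 (72 left).
May has 31 days: +31 → Jun 1, 2175 (41 left).
Jun has 30 days: +30 → Jul 1, 2175 (11 left).
+11 → Jul 12, 2175.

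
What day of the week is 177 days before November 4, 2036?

Sunday

First find the weekday of Nov 4, 2036. Doomsday rule: the anchor day for the 2000s is Tuesday. For year 36: 36÷12 = 3 r 0, and 0÷4 = 0, so 3+0+0 = 3.
Tuesday + 3 ≡ Friday — that's 2036's doomsday.
In November the doomsday date is Nov 7.
Nov 4 is 3 days before Nov 7; 3 mod 7 = 3, so Friday − 3 = Tuesday.
177 mod 7 = 2, so 177 days before a Tuesday is Tuesday − 2 = Sunday.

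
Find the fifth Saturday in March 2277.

March 1, 2277 is a Thursday.
The first Saturday is therefore March 3 (2 days later).
The fifth Saturday is 3 + 4×7 = March 31.

March 31, 2277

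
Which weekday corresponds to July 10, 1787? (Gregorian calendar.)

Doomsday rule: the anchor day for the 1700s is Sunday. For year 87: 87÷12 = 7 r 3, and 3÷4 = 0, so 7+3+0 = 10.
Sunday + 10 ≡ Wednesday — that's 1787's doomsday.
In July the doomsday date is Jul 11.
Jul 10 is 1 day before Jul 11; 1 mod 7 = 1, so Wednesday − 1 = Tuesday.

Tuesday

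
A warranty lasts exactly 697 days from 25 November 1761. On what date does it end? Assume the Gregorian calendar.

October 23, 1763

+365 (one year) → Nov 25, 1762 (332 left).
Nov has 30 days: +6 → Dec 1, 1762 (326 left).
Dec has 31 days: +31 → Jan 1, 1763 (295 left).
Jan has 31 days: +31 → Feb 1, 1763 (264 left).
Feb has 28 days: +28 → Mar 1, 1763 (236 left).
Mar has 31 days: +31 → Apr 1, 1763 (205 left).
Apr has 30 days: +30 → May 1, 1763 (175 left).
May has 31 days: +31 → Jun 1, 1763 (144 left).
Jun has 30 days: +30 → Jul 1, 1763 (114 left).
Jul has 31 days: +31 → Aug 1, 1763 (83 left).
Aug has 31 days: +31 → Sep 1, 1763 (52 left).
Sep has 30 days: +30 → Oct 1, 1763 (22 left).
+22 → Oct 23, 1763.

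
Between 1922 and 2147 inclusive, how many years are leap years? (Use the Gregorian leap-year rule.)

Multiples of 4 in [1922,2147]: 56.
Of those, multiples of 100: 2 (not leap unless ÷400).
Multiples of 400: 1.
Leap years = 56 − 2 + 1 = 55.

55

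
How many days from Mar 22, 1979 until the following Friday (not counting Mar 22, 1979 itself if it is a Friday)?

1

Mar 22, 1979 is a Thursday.
From Thursday to the next Friday is 1 day.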